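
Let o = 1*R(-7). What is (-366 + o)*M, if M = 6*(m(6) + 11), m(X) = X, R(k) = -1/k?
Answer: -261222/7 ≈ -37317.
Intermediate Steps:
M = 102 (M = 6*(6 + 11) = 6*17 = 102)
o = ⅐ (o = 1*(-1/(-7)) = 1*(-1*(-⅐)) = 1*(⅐) = ⅐ ≈ 0.14286)
(-366 + o)*M = (-366 + ⅐)*102 = -2561/7*102 = -261222/7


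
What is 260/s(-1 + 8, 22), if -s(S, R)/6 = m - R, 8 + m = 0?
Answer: 13/9 ≈ 1.4444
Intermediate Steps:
m = -8 (m = -8 + 0 = -8)
s(S, R) = 48 + 6*R (s(S, R) = -6*(-8 - R) = 48 + 6*R)
260/s(-1 + 8, 22) = 260/(48 + 6*22) = 260/(48 + 132) = 260/180 = 260*(1/180) = 13/9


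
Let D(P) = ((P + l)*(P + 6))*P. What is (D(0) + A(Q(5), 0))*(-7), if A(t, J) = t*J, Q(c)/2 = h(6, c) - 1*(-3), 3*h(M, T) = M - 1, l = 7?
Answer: 0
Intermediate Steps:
h(M, T) = -⅓ + M/3 (h(M, T) = (M - 1)/3 = (-1 + M)/3 = -⅓ + M/3)
Q(c) = 28/3 (Q(c) = 2*((-⅓ + (⅓)*6) - 1*(-3)) = 2*((-⅓ + 2) + 3) = 2*(5/3 + 3) = 2*(14/3) = 28/3)
D(P) = P*(6 + P)*(7 + P) (D(P) = ((P + 7)*(P + 6))*P = ((7 + P)*(6 + P))*P = ((6 + P)*(7 + P))*P = P*(6 + P)*(7 + P))
A(t, J) = J*t
(D(0) + A(Q(5), 0))*(-7) = (0*(42 + 0² + 13*0) + 0*(28/3))*(-7) = (0*(42 + 0 + 0) + 0)*(-7) = (0*42 + 0)*(-7) = (0 + 0)*(-7) = 0*(-7) = 0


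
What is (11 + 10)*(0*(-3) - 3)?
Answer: -63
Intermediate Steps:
(11 + 10)*(0*(-3) - 3) = 21*(0 - 3) = 21*(-3) = -63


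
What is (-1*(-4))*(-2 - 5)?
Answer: -28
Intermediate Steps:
(-1*(-4))*(-2 - 5) = 4*(-7) = -28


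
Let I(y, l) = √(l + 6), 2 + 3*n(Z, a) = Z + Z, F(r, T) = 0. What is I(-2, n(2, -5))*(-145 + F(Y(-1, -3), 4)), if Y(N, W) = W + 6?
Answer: -290*√15/3 ≈ -374.39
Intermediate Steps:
Y(N, W) = 6 + W
n(Z, a) = -⅔ + 2*Z/3 (n(Z, a) = -⅔ + (Z + Z)/3 = -⅔ + (2*Z)/3 = -⅔ + 2*Z/3)
I(y, l) = √(6 + l)
I(-2, n(2, -5))*(-145 + F(Y(-1, -3), 4)) = √(6 + (-⅔ + (⅔)*2))*(-145 + 0) = √(6 + (-⅔ + 4/3))*(-145) = √(6 + ⅔)*(-145) = √(20/3)*(-145) = (2*√15/3)*(-145) = -290*√15/3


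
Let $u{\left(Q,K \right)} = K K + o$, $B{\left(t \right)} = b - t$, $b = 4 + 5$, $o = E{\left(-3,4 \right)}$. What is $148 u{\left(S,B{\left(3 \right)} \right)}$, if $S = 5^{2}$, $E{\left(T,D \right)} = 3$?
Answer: $5772$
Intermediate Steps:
$o = 3$
$b = 9$
$S = 25$
$B{\left(t \right)} = 9 - t$
$u{\left(Q,K \right)} = 3 + K^{2}$ ($u{\left(Q,K \right)} = K K + 3 = K^{2} + 3 = 3 + K^{2}$)
$148 u{\left(S,B{\left(3 \right)} \right)} = 148 \left(3 + \left(9 - 3\right)^{2}\right) = 148 \left(3 + 6^{2}\right) = 148 \left(3 + 36\right) = 148 \cdot 39 = 5772$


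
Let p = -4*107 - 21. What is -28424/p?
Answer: 28424/449 ≈ 63.305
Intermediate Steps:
p = -449 (p = -428 - 21 = -449)
-28424/p = -28424/(-449) = -28424*(-1/449) = 28424/449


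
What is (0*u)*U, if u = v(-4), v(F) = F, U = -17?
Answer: 0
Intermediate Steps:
u = -4
(0*u)*U = (0*(-4))*(-17) = 0*(-17) = 0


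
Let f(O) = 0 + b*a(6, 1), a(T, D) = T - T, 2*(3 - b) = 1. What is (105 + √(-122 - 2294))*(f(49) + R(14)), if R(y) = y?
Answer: 1470 + 56*I*√151 ≈ 1470.0 + 688.14*I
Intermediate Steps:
b = 5/2 (b = 3 - ½*1 = 3 - ½ = 5/2 ≈ 2.5000)
a(T, D) = 0
f(O) = 0 (f(O) = 0 + (5/2)*0 = 0 + 0 = 0)
(105 + √(-122 - 2294))*(f(49) + R(14)) = (105 + √(-122 - 2294))*(0 + 14) = (105 + √(-2416))*14 = (105 + 4*I*√151)*14 = 1470 + 56*I*√151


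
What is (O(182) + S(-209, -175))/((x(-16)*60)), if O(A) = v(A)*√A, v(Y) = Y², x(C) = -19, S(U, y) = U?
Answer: 11/60 - 8281*√182/285 ≈ -391.81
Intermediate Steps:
O(A) = A^(5/2) (O(A) = A²*√A = A^(5/2))
(O(182) + S(-209, -175))/((x(-16)*60)) = (182^(5/2) - 209)/((-19*60)) = (33124*√182 - 209)/(-1140) = (-209 + 33124*√182)*(-1/1140) = 11/60 - 8281*√182/285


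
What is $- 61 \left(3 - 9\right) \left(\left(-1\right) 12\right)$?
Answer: $-4392$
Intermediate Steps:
$- 61 \left(3 - 9\right) \left(\left(-1\right) 12\right) = \left(-61\right) \left(-6\right) \left(-12\right) = 366 \left(-12\right) = -4392$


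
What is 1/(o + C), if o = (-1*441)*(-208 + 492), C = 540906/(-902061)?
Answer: -300687/37659422930 ≈ -7.9844e-6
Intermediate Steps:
C = -180302/300687 (C = 540906*(-1/902061) = -180302/300687 ≈ -0.59963)
o = -125244 (o = -441*284 = -125244)
1/(o + C) = 1/(-125244 - 180302/300687) = 1/(-37659422930/300687) = -300687/37659422930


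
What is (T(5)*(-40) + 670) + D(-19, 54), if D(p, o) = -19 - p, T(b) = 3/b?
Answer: 646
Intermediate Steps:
(T(5)*(-40) + 670) + D(-19, 54) = ((3/5)*(-40) + 670) + (-19 - 1*(-19)) = ((3*(⅕))*(-40) + 670) + (-19 + 19) = ((⅗)*(-40) + 670) + 0 = (-24 + 670) + 0 = 646 + 0 = 646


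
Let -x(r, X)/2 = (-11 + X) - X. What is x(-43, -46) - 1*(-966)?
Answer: 988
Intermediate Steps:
x(r, X) = 22 (x(r, X) = -2*((-11 + X) - X) = -2*(-11) = 22)
x(-43, -46) - 1*(-966) = 22 - 1*(-966) = 22 + 966 = 988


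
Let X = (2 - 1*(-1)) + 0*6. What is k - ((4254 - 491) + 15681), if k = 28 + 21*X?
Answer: -19353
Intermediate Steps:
X = 3 (X = (2 + 1) + 0 = 3 + 0 = 3)
k = 91 (k = 28 + 21*3 = 28 + 63 = 91)
k - ((4254 - 491) + 15681) = 91 - ((4254 - 491) + 15681) = 91 - (3763 + 15681) = 91 - 1*19444 = 91 - 19444 = -19353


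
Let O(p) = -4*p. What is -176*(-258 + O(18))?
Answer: 58080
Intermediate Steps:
-176*(-258 + O(18)) = -176*(-258 - 4*18) = -176*(-258 - 72) = -176*(-330) = 58080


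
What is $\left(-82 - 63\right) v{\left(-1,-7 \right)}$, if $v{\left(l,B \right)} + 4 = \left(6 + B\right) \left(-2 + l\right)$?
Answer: $145$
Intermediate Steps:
$v{\left(l,B \right)} = -4 + \left(-2 + l\right) \left(6 + B\right)$ ($v{\left(l,B \right)} = -4 + \left(6 + B\right) \left(-2 + l\right) = -4 + \left(-2 + l\right) \left(6 + B\right)$)
$\left(-82 - 63\right) v{\left(-1,-7 \right)} = \left(-82 - 63\right) \left(-16 - -14 + 6 \left(-1\right) - -7\right) = - 145 \left(-16 + 14 - 6 + 7\right) = \left(-145\right) \left(-1\right) = 145$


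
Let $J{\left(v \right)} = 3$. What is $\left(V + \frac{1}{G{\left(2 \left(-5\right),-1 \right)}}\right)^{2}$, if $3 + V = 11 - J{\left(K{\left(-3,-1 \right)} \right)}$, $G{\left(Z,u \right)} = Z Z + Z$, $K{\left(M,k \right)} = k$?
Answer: $\frac{203401}{8100} \approx 25.111$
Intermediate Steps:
$G{\left(Z,u \right)} = Z + Z^{2}$ ($G{\left(Z,u \right)} = Z^{2} + Z = Z + Z^{2}$)
$V = 5$ ($V = -3 + \left(11 - 3\right) = -3 + 8 = 5$)
$\left(V + \frac{1}{G{\left(2 \left(-5\right),-1 \right)}}\right)^{2} = \left(5 + \frac{1}{2 \left(-5\right) \left(1 + 2 \left(-5\right)\right)}\right)^{2} = \left(5 + \frac{1}{\left(-10\right) \left(1 - 10\right)}\right)^{2} = \left(5 + \frac{1}{\left(-10\right) \left(-9\right)}\right)^{2} = \left(5 + \frac{1}{90}\right)^{2} = \left(\frac{451}{90}\right)^{2} = \frac{203401}{8100}$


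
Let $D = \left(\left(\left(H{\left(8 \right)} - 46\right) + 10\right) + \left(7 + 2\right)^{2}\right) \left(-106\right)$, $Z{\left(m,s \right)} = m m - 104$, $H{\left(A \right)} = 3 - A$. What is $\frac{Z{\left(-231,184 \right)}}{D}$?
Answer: $- \frac{53257}{4240} \approx -12.561$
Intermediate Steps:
$Z{\left(m,s \right)} = -104 + m^{2}$ ($Z{\left(m,s \right)} = m^{2} - 104 = -104 + m^{2}$)
$D = -4240$ ($D = \left(\left(\left(\left(3 - 8\right) - 46\right) + 10\right) + \left(7 + 2\right)^{2}\right) \left(-106\right) = \left(\left(\left(\left(3 - 8\right) - 46\right) + 10\right) + 9^{2}\right) \left(-106\right) = \left(\left(\left(-5 - 46\right) + 10\right) + 81\right) \left(-106\right) = \left(\left(-51 + 10\right) + 81\right) \left(-106\right) = \left(-41 + 81\right) \left(-106\right) = 40 \left(-106\right) = -4240$)
$\frac{Z{\left(-231,184 \right)}}{D} = \frac{-104 + \left(-231\right)^{2}}{-4240} = \left(-104 + 53361\right) \left(- \frac{1}{4240}\right) = 53257 \left(- \frac{1}{4240}\right) = - \frac{53257}{4240}$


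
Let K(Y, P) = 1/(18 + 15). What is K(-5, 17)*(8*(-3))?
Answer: -8/11 ≈ -0.72727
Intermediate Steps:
K(Y, P) = 1/33
K(-5, 17)*(8*(-3)) = (8*(-3))/33 = (1/33)*(-24) = -8/11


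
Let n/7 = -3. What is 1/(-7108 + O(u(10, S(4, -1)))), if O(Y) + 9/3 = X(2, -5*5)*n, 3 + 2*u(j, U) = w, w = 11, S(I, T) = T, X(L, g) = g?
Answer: -1/6586 ≈ -0.00015184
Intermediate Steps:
n = -21 (n = 7*(-3) = -21)
u(j, U) = 4 (u(j, U) = -3/2 + (½)*11 = -3/2 + 11/2 = 4)
O(Y) = 522 (O(Y) = -3 - 5*5*(-21) = -3 - 25*(-21) = -3 + 525 = 522)
1/(-7108 + O(u(10, S(4, -1)))) = 1/(-7108 + 522) = 1/(-6586) = -1/6586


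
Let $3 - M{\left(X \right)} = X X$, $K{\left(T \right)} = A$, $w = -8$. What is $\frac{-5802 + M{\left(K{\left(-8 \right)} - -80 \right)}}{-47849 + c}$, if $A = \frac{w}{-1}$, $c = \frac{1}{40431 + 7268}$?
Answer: $\frac{645987557}{2282349450} \approx 0.28304$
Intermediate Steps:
$c = \frac{1}{47699} \approx 2.0965 \cdot 10^{-5}$
$A = 8$ ($A = - \frac{8}{-1} = \left(-8\right) \left(-1\right) = 8$)
$K{\left(T \right)} = 8$
$M{\left(X \right)} = 3 - X^{2}$ ($M{\left(X \right)} = 3 - X X = 3 - X^{2}$)
$\frac{-5802 + M{\left(K{\left(-8 \right)} - -80 \right)}}{-47849 + c} = \frac{-5802 + \left(3 - \left(8 - -80\right)^{2}\right)}{-47849 + \frac{1}{47699}} = \frac{-5802 + \left(3 - \left(8 + 80\right)^{2}\right)}{- \frac{2282349450}{47699}} = \left(-5802 + \left(3 - 88^{2}\right)\right) \left(- \frac{47699}{2282349450}\right) = \left(-5802 + \left(3 - 7744\right)\right) \left(- \frac{47699}{2282349450}\right) = \left(-5802 - 7741\right) \left(- \frac{47699}{2282349450}\right) = \left(-13543\right) \left(- \frac{47699}{2282349450}\right) = \frac{645987557}{2282349450}$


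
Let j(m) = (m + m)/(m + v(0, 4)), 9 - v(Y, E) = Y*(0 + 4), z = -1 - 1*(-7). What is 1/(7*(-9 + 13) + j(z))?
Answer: 5/144 ≈ 0.034722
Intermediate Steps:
z = 6 (z = -1 + 7 = 6)
v(Y, E) = 9 - 4*Y (v(Y, E) = 9 - Y*(0 + 4) = 9 - Y*4 = 9 - 4*Y)
j(m) = 2*m/(9 + m) (j(m) = (m + m)/(m + (9 - 4*0)) = (2*m)/(m + (9 + 0)) = (2*m)/(m + 9) = (2*m)/(9 + m) = 2*m/(9 + m))
1/(7*(-9 + 13) + j(z)) = 1/(7*(-9 + 13) + 2*6/(9 + 6)) = 1/(7*4 + 2*6/15) = 1/(28 + 2*6*(1/15)) = 1/(28 + ⅘) = 1/(144/5) = 5/144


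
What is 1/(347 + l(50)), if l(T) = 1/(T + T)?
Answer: 100/34701 ≈ 0.0028818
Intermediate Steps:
l(T) = 1/(2*T)
1/(347 + l(50)) = 1/(347 + (1/2)/50) = 1/(347 + (1/2)*(1/50)) = 1/(347 + 1/100) = 1/(34701/100) = 100/34701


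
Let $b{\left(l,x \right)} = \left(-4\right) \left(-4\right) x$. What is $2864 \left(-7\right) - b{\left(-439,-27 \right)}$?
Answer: $-19616$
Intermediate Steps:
$b{\left(l,x \right)} = 16 x$
$2864 \left(-7\right) - b{\left(-439,-27 \right)} = 2864 \left(-7\right) - 16 \left(-27\right) = -20048 - -432 = -20048 + 432 = -19616$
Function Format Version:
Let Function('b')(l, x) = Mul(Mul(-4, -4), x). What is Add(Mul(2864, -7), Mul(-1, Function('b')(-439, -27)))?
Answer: -19616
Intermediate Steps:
Function('b')(l, x) = Mul(16, x)
Add(Mul(2864, -7), Mul(-1, Function('b')(-439, -27))) = Add(Mul(2864, -7), Mul(-1, Mul(16, -27))) = Add(-20048, Mul(-1, -432)) = Add(-20048, 432) = -19616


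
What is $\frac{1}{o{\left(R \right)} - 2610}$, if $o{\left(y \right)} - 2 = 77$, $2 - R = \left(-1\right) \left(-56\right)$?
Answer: $- \frac{1}{2531} \approx -0.0003951$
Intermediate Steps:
$R = -54$ ($R = 2 - \left(-1\right) \left(-56\right) = 2 - 56 = -54$)
$o{\left(y \right)} = 79$ ($o{\left(y \right)} = 2 + 77 = 79$)
$\frac{1}{o{\left(R \right)} - 2610} = \frac{1}{79 - 2610} = \frac{1}{-2531} = - \frac{1}{2531}$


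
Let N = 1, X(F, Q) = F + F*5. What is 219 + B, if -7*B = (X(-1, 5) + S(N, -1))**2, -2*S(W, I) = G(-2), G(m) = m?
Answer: 1508/7 ≈ 215.43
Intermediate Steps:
X(F, Q) = 6*F (X(F, Q) = F + 5*F = 6*F)
S(W, I) = 1 (S(W, I) = -1/2*(-2) = 1)
B = -25/7 (B = -(6*(-1) + 1)**2/7 = -(-6 + 1)**2/7 = -1/7*(-5)**2 = -1/7*25 = -25/7 ≈ -3.5714)
219 + B = 219 - 25/7 = 1508/7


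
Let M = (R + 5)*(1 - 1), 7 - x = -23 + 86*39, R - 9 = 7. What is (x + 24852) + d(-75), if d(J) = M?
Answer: 21528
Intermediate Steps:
R = 16 (R = 9 + 7 = 16)
x = -3324 (x = 7 - (-23 + 86*39) = 7 - (-23 + 3354) = 7 - 1*3331 = 7 - 3331 = -3324)
M = 0 (M = (16 + 5)*(1 - 1) = 21*0 = 0)
d(J) = 0
(x + 24852) + d(-75) = (-3324 + 24852) + 0 = 21528 + 0 = 21528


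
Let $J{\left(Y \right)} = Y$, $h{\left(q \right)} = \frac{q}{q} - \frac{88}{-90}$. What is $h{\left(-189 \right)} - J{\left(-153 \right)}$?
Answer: $\frac{6974}{45} \approx 154.98$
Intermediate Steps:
$h{\left(q \right)} = \frac{89}{45}$ ($h{\left(q \right)} = 1 - - \frac{44}{45} = 1 + \frac{44}{45} = \frac{89}{45}$)
$h{\left(-189 \right)} - J{\left(-153 \right)} = \frac{89}{45} - -153 = \frac{89}{45} + 153 = \frac{6974}{45}$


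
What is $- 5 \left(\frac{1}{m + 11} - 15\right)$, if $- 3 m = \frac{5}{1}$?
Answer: $\frac{2085}{28} \approx 74.464$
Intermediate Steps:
$m = - \frac{5}{3}$ ($m = - \frac{5 \cdot 1^{-1}}{3} = - \frac{5 \cdot 1}{3} = \left(- \frac{1}{3}\right) 5 = - \frac{5}{3} \approx -1.6667$)
$- 5 \left(\frac{1}{m + 11} - 15\right) = - 5 \left(\frac{1}{- \frac{5}{3} + 11} - 15\right) = - 5 \left(\frac{1}{\frac{28}{3}} - 15\right) = - 5 \left(\frac{3}{28} - 15\right) = \left(-5\right) \left(- \frac{417}{28}\right) = \frac{2085}{28}$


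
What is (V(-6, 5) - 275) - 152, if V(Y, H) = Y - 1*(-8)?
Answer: -425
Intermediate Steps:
V(Y, H) = 8 + Y (V(Y, H) = Y + 8 = 8 + Y)
(V(-6, 5) - 275) - 152 = ((8 - 6) - 275) - 152 = (2 - 275) - 152 = -273 - 152 = -425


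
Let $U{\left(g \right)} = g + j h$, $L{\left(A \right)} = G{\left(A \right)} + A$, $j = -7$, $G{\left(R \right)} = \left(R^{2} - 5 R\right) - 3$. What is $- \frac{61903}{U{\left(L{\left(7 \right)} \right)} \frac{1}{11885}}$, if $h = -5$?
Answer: $- \frac{735717155}{53} \approx -1.3881 \cdot 10^{7}$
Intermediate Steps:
$G{\left(R \right)} = -3 + R^{2} - 5 R$
$L{\left(A \right)} = -3 + A^{2} - 4 A$ ($L{\left(A \right)} = \left(-3 + A^{2} - 5 A\right) + A = -3 + A^{2} - 4 A$)
$U{\left(g \right)} = 35 + g$ ($U{\left(g \right)} = g - -35 = g + 35 = 35 + g$)
$- \frac{61903}{U{\left(L{\left(7 \right)} \right)} \frac{1}{11885}} = - \frac{61903}{\left(35 - \left(31 - 49\right)\right) \frac{1}{11885}} = - \frac{61903}{\left(35 - -18\right) \frac{1}{11885}} = - \frac{61903}{\left(35 + 18\right) \frac{1}{11885}} = - \frac{61903}{53 \cdot \frac{1}{11885}} = - \frac{61903}{\frac{53}{11885}} = \left(-61903\right) \frac{11885}{53} = - \frac{735717155}{53}$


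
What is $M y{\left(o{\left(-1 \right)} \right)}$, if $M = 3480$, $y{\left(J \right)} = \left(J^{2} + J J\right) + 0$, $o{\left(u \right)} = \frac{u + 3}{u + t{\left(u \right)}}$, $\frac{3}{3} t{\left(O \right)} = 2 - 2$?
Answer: $27840$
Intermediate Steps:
$t{\left(O \right)} = 0$ ($t{\left(O \right)} = 2 - 2 = 0$)
$o{\left(u \right)} = \frac{3 + u}{u}$ ($o{\left(u \right)} = \frac{u + 3}{u + 0} = \frac{3 + u}{u}$)
$y{\left(J \right)} = 2 J^{2}$ ($y{\left(J \right)} = \left(J^{2} + J^{2}\right) + 0 = 2 J^{2} + 0 = 2 J^{2}$)
$M y{\left(o{\left(-1 \right)} \right)} = 3480 \cdot 2 \left(\frac{3 - 1}{-1}\right)^{2} = 3480 \cdot 2 \left(\left(-1\right) 2\right)^{2} = 3480 \cdot 2 \left(-2\right)^{2} = 3480 \cdot 2 \cdot 4 = 3480 \cdot 8 = 27840$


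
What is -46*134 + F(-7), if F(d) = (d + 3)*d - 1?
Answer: -6137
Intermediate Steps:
F(d) = -1 + d*(3 + d) (F(d) = (3 + d)*d - 1 = d*(3 + d) - 1 = -1 + d*(3 + d))
-46*134 + F(-7) = -46*134 + (-1 + (-7)**2 + 3*(-7)) = -6164 + (-1 + 49 - 21) = -6164 + 27 = -6137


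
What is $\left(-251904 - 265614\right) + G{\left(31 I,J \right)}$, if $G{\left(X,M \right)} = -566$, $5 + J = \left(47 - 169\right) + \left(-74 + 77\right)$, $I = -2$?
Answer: $-518084$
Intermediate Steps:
$J = -124$ ($J = -5 + \left(\left(47 - 169\right) + \left(-74 + 77\right)\right) = -5 + \left(-122 + 3\right) = -5 - 119 = -124$)
$\left(-251904 - 265614\right) + G{\left(31 I,J \right)} = \left(-251904 - 265614\right) - 566 = -517518 - 566 = -518084$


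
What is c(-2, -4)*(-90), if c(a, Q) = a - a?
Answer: 0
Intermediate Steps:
c(a, Q) = 0
c(-2, -4)*(-90) = 0*(-90) = 0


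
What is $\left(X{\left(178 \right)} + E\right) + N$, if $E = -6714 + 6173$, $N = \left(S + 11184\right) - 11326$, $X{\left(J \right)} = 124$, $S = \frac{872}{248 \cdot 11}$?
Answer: $- \frac{190510}{341} \approx -558.68$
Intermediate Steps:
$S = \frac{109}{341}$ ($S = \frac{872}{2728} = 872 \cdot \frac{1}{2728} = \frac{109}{341} \approx 0.31965$)
$N = - \frac{48313}{341}$ ($N = \left(\frac{109}{341} + 11184\right) - 11326 = \frac{3813853}{341} - 11326 = - \frac{48313}{341} \approx -141.68$)
$E = -541$
$\left(X{\left(178 \right)} + E\right) + N = \left(124 - 541\right) - \frac{48313}{341} = -417 - \frac{48313}{341} = - \frac{190510}{341}$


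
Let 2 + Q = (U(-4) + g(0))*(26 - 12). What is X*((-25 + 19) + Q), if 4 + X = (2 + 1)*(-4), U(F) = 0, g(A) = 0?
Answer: 128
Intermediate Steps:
Q = -2 (Q = -2 + (0 + 0)*(26 - 12) = -2 + 0*14 = -2 + 0 = -2)
X = -16 (X = -4 + (2 + 1)*(-4) = -4 + 3*(-4) = -4 - 12 = -16)
X*((-25 + 19) + Q) = -16*((-25 + 19) - 2) = -16*(-6 - 2) = -16*(-8) = 128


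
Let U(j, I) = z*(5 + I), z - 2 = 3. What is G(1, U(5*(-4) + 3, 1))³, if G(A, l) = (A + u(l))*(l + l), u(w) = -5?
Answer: -13824000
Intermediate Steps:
z = 5 (z = 2 + 3 = 5)
U(j, I) = 25 + 5*I (U(j, I) = 5*(5 + I) = 25 + 5*I)
G(A, l) = 2*l*(-5 + A) (G(A, l) = (A - 5)*(l + l) = (-5 + A)*(2*l) = 2*l*(-5 + A))
G(1, U(5*(-4) + 3, 1))³ = (2*(25 + 5*1)*(-5 + 1))³ = (2*(25 + 5)*(-4))³ = (2*30*(-4))³ = (-240)³ = -13824000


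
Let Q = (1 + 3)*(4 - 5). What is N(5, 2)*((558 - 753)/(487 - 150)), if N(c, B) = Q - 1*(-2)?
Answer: 390/337 ≈ 1.1573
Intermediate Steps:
Q = -4 (Q = 4*(-1) = -4)
N(c, B) = -2 (N(c, B) = -4 - 1*(-2) = -4 + 2 = -2)
N(5, 2)*((558 - 753)/(487 - 150)) = -2*(558 - 753)/(487 - 150) = -(-390)/337 = -2*(-195/337) = 390/337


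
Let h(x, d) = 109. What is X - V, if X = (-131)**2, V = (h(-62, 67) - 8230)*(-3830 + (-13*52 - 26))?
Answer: -36787211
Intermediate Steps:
V = 36804372 (V = (109 - 8230)*(-3830 + (-13*52 - 26)) = -8121*(-3830 + (-676 - 26)) = -8121*(-3830 - 702) = -8121*(-4532) = 36804372)
X = 17161
X - V = 17161 - 1*36804372 = 17161 - 36804372 = -36787211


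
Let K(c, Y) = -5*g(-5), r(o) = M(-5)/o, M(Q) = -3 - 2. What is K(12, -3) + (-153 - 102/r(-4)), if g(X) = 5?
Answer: -1298/5 ≈ -259.60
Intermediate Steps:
M(Q) = -5
r(o) = -5/o
K(c, Y) = -25 (K(c, Y) = -5*5 = -25)
K(12, -3) + (-153 - 102/r(-4)) = -25 + (-153 - 102/((-5/(-4)))) = -25 + (-153 - 102/((-5*(-1/4)))) = -25 + (-153 - 102/5/4) = -25 + (-153 - 102*4/5) = -25 + (-153 - 408/5) = -25 - 1173/5 = -1298/5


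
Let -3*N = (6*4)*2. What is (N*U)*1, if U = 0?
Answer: 0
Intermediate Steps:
N = -16 (N = -6*4*2/3 = -8*2 = -⅓*48 = -16)
(N*U)*1 = -16*0*1 = 0*1 = 0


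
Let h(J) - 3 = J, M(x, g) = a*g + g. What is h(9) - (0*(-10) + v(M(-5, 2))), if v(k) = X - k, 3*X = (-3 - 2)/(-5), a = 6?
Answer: 77/3 ≈ 25.667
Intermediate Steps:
X = ⅓ (X = ((-3 - 2)/(-5))/3 = (-5*(-⅕))/3 = (⅓)*1 = ⅓ ≈ 0.33333)
M(x, g) = 7*g (M(x, g) = 6*g + g = 7*g)
h(J) = 3 + J
v(k) = ⅓ - k
h(9) - (0*(-10) + v(M(-5, 2))) = (3 + 9) - (0*(-10) + (⅓ - 7*2)) = 12 - (0 + (⅓ - 1*14)) = 12 - (0 + (⅓ - 14)) = 12 - (0 - 41/3) = 12 - 1*(-41/3) = 12 + 41/3 = 77/3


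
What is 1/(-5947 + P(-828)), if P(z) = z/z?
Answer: -1/5946 ≈ -0.00016818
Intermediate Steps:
P(z) = 1
1/(-5947 + P(-828)) = 1/(-5947 + 1) = 1/(-5946) = -1/5946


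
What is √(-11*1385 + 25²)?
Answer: I*√14610 ≈ 120.87*I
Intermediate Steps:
√(-11*1385 + 25²) = √(-15235 + 625) = √(-14610) = I*√14610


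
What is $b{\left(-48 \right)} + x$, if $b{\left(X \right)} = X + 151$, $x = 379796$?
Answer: $379899$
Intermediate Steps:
$b{\left(X \right)} = 151 + X$
$b{\left(-48 \right)} + x = \left(151 - 48\right) + 379796 = 103 + 379796 = 379899$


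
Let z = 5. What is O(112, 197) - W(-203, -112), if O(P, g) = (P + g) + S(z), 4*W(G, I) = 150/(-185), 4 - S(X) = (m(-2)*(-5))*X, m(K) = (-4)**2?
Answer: 52777/74 ≈ 713.20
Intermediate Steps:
m(K) = 16
S(X) = 4 + 80*X (S(X) = 4 - 16*(-5)*X = 4 - (-80)*X = 4 + 80*X)
W(G, I) = -15/74 (W(G, I) = (150/(-185))/4 = (150*(-1/185))/4 = (1/4)*(-30/37) = -15/74)
O(P, g) = 404 + P + g (O(P, g) = (P + g) + (4 + 80*5) = (P + g) + (4 + 400) = (P + g) + 404 = 404 + P + g)
O(112, 197) - W(-203, -112) = (404 + 112 + 197) - 1*(-15/74) = 713 + 15/74 = 52777/74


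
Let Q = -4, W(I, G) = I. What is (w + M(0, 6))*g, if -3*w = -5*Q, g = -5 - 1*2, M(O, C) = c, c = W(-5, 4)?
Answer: 245/3 ≈ 81.667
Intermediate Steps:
c = -5
M(O, C) = -5
g = -7 (g = -5 - 2 = -7)
w = -20/3 (w = -(-5)*(-4)/3 = -⅓*20 = -20/3 ≈ -6.6667)
(w + M(0, 6))*g = (-20/3 - 5)*(-7) = -35/3*(-7) = 245/3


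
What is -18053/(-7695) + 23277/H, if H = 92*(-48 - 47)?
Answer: -11819/37260 ≈ -0.31720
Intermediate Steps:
H = -8740 (H = 92*(-95) = -8740)
-18053/(-7695) + 23277/H = -18053/(-7695) + 23277/(-8740) = -18053*(-1/7695) + 23277*(-1/8740) = 18053/7695 - 23277/8740 = -11819/37260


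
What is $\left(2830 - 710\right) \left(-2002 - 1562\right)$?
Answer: $-7555680$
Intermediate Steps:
$\left(2830 - 710\right) \left(-2002 - 1562\right) = 2120 \left(-2002 - 1562\right) = 2120 \left(-3564\right) = -7555680$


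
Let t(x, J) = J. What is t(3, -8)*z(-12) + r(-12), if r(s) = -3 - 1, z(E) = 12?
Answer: -100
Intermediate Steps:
r(s) = -4
t(3, -8)*z(-12) + r(-12) = -8*12 - 4 = -96 - 4 = -100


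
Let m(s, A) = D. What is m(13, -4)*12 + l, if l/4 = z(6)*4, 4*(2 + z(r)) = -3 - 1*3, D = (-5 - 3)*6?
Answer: -632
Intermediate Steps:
D = -48 (D = -8*6 = -48)
z(r) = -7/2 (z(r) = -2 + (-3 - 1*3)/4 = -2 + (-3 - 3)/4 = -2 + (1/4)*(-6) = -2 - 3/2 = -7/2)
m(s, A) = -48
l = -56 (l = 4*(-7/2*4) = 4*(-14) = -56)
m(13, -4)*12 + l = -48*12 - 56 = -576 - 56 = -632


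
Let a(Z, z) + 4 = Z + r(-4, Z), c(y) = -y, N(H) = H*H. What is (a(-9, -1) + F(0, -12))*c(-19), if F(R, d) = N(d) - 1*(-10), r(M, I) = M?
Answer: 2603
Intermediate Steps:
N(H) = H**2
a(Z, z) = -8 + Z (a(Z, z) = -4 + (Z - 4) = -4 + (-4 + Z) = -8 + Z)
F(R, d) = 10 + d**2 (F(R, d) = d**2 - 1*(-10) = d**2 + 10 = 10 + d**2)
(a(-9, -1) + F(0, -12))*c(-19) = ((-8 - 9) + (10 + (-12)**2))*(-1*(-19)) = (-17 + (10 + 144))*19 = (-17 + 154)*19 = 137*19 = 2603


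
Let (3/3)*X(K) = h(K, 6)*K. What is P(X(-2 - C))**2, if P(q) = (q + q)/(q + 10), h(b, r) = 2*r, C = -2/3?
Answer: 256/9 ≈ 28.444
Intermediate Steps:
C = -2/3 (C = -2*1/3 = -2/3 ≈ -0.66667)
X(K) = 12*K (X(K) = (2*6)*K = 12*K)
P(q) = 2*q/(10 + q) (P(q) = (2*q)/(10 + q) = 2*q/(10 + q))
P(X(-2 - C))**2 = (2*(12*(-2 - 1*(-2/3)))/(10 + 12*(-2 - 1*(-2/3))))**2 = (2*(12*(-2 + 2/3))/(10 + 12*(-2 + 2/3)))**2 = (2*(12*(-4/3))/(10 + 12*(-4/3)))**2 = (2*(-16)/(10 - 16))**2 = (2*(-16)/(-6))**2 = (2*(-16)*(-1/6))**2 = (16/3)**2 = 256/9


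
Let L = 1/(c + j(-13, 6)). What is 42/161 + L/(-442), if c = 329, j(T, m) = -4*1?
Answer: 861877/3303950 ≈ 0.26086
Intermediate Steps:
j(T, m) = -4
L = 1/325 (L = 1/(329 - 4) = 1/325 ≈ 0.0030769)
42/161 + L/(-442) = 42/161 + (1/325)/(-442) = 42*(1/161) + (1/325)*(-1/442) = 6/23 - 1/143650 = 861877/3303950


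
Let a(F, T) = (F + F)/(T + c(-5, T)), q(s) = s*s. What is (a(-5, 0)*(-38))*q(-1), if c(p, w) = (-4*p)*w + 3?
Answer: 380/3 ≈ 126.67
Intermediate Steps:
q(s) = s²
c(p, w) = 3 - 4*p*w (c(p, w) = -4*p*w + 3 = 3 - 4*p*w)
a(F, T) = 2*F/(3 + 21*T) (a(F, T) = (F + F)/(T + (3 - 4*(-5)*T)) = (2*F)/(T + (3 + 20*T)) = (2*F)/(3 + 21*T) = 2*F/(3 + 21*T))
(a(-5, 0)*(-38))*q(-1) = (((⅔)*(-5)/(1 + 7*0))*(-38))*(-1)² = (((⅔)*(-5)/(1 + 0))*(-38))*1 = (((⅔)*(-5)/1)*(-38))*1 = (((⅔)*(-5)*1)*(-38))*1 = -10/3*(-38)*1 = (380/3)*1 = 380/3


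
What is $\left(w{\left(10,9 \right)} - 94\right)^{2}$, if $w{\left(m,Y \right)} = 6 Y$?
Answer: $1600$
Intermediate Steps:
$\left(w{\left(10,9 \right)} - 94\right)^{2} = \left(6 \cdot 9 - 94\right)^{2} = \left(54 - 94\right)^{2} = \left(-40\right)^{2} = 1600$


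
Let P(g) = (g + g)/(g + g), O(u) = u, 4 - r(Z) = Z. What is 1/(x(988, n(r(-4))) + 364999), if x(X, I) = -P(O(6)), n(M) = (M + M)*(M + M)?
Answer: 1/364998 ≈ 2.7397e-6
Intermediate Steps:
r(Z) = 4 - Z
n(M) = 4*M² (n(M) = (2*M)*(2*M) = 4*M²)
P(g) = 1 (P(g) = (2*g)/((2*g)) = (2*g)*(1/(2*g)) = 1)
x(X, I) = -1 (x(X, I) = -1*1 = -1)
1/(x(988, n(r(-4))) + 364999) = 1/(-1 + 364999) = 1/364998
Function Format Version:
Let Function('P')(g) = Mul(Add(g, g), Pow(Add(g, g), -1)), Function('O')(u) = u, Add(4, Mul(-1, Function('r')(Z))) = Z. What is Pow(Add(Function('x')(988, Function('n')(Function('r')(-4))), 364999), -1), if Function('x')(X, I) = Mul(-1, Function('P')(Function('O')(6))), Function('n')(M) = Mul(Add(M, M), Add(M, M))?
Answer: Rational(1, 364998) ≈ 2.7397e-6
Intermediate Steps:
Function('r')(Z) = Add(4, Mul(-1, Z))
Function('n')(M) = Mul(4, Pow(M, 2)) (Function('n')(M) = Mul(Mul(2, M), Mul(2, M)) = Mul(4, Pow(M, 2)))
Function('P')(g) = 1 (Function('P')(g) = Mul(Mul(2, g), Pow(Mul(2, g), -1)) = Mul(Mul(2, g), Mul(Rational(1, 2), Pow(g, -1))) = 1)
Function('x')(X, I) = -1 (Function('x')(X, I) = Mul(-1, 1) = -1)
Pow(Add(Function('x')(988, Function('n')(Function('r')(-4))), 364999), -1) = Pow(Add(-1, 364999), -1) = Pow(364998, -1) = Rational(1, 364998)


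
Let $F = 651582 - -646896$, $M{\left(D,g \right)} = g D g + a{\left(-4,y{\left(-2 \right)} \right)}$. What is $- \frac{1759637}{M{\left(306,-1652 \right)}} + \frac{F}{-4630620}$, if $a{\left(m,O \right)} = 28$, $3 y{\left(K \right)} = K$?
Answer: $- \frac{91042898898183}{322254821699020} \approx -0.28252$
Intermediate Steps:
$y{\left(K \right)} = \frac{K}{3}$
$M{\left(D,g \right)} = 28 + D g^{2}$ ($M{\left(D,g \right)} = g D g + 28 = D g g + 28 = D g^{2} + 28 = 28 + D g^{2}$)
$F = 1298478$ ($F = 651582 + 646896 = 1298478$)
$- \frac{1759637}{M{\left(306,-1652 \right)}} + \frac{F}{-4630620} = - \frac{1759637}{28 + 306 \left(-1652\right)^{2}} + \frac{1298478}{-4630620} = - \frac{1759637}{28 + 306 \cdot 2729104} + 1298478 \left(- \frac{1}{4630620}\right) = - \frac{1759637}{28 + 835105824} - \frac{216413}{771770} = - \frac{1759637}{835105852} - \frac{216413}{771770} = - \frac{91042898898183}{322254821699020}$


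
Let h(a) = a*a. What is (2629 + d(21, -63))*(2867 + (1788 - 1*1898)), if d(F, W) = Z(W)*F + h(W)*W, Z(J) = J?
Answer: -685778937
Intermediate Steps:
h(a) = a²
d(F, W) = W³ + F*W (d(F, W) = W*F + W²*W = F*W + W³ = W³ + F*W)
(2629 + d(21, -63))*(2867 + (1788 - 1*1898)) = (2629 - 63*(21 + (-63)²))*(2867 + (1788 - 1*1898)) = (2629 - 63*(21 + 3969))*(2867 + (1788 - 1898)) = (2629 - 63*3990)*(2867 - 110) = (2629 - 251370)*2757 = -248741*2757 = -685778937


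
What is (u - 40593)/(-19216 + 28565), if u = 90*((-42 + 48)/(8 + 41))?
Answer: -1988517/458101 ≈ -4.3408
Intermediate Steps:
u = 540/49 (u = 90*(6/49) = 540/49 ≈ 11.020)
(u - 40593)/(-19216 + 28565) = (540/49 - 40593)/(-19216 + 28565) = -1988517/49/9349 = -1988517/49*1/9349 = -1988517/458101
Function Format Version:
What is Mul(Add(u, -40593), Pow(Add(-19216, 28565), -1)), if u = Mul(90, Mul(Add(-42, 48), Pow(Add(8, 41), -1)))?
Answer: Rational(-1988517, 458101) ≈ -4.3408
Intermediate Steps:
u = Rational(540, 49) (u = Mul(90, Mul(6, Pow(49, -1))) = Mul(90, Mul(6, Rational(1, 49))) = Mul(90, Rational(6, 49)) = Rational(540, 49) ≈ 11.020)
Mul(Add(u, -40593), Pow(Add(-19216, 28565), -1)) = Mul(Add(Rational(540, 49), -40593), Pow(Add(-19216, 28565), -1)) = Mul(Rational(-1988517, 49), Pow(9349, -1)) = Mul(Rational(-1988517, 49), Rational(1, 9349)) = Rational(-1988517, 458101)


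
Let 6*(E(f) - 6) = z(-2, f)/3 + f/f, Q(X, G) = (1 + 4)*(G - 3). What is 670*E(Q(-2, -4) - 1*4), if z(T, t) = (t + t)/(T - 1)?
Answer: 45895/9 ≈ 5099.4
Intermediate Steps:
Q(X, G) = -15 + 5*G (Q(X, G) = 5*(-3 + G) = -15 + 5*G)
z(T, t) = 2*t/(-1 + T) (z(T, t) = (2*t)/(-1 + T) = 2*t/(-1 + T))
E(f) = 37/6 - f/27 (E(f) = 6 + ((2*f/(-1 - 2))/3 + f/f)/6 = 6 + ((2*f/(-3))*(1/3) + 1)/6 = 6 + ((2*f*(-1/3))*(1/3) + 1)/6 = 6 + (-2*f/3*(1/3) + 1)/6 = 6 + (-2*f/9 + 1)/6 = 6 + (1 - 2*f/9)/6 = 6 + (1/6 - f/27) = 37/6 - f/27)
670*E(Q(-2, -4) - 1*4) = 670*(37/6 - ((-15 + 5*(-4)) - 1*4)/27) = 670*(37/6 - ((-15 - 20) - 4)/27) = 670*(37/6 - (-35 - 4)/27) = 670*(37/6 - 1/27*(-39)) = 670*(37/6 + 13/9) = 670*(137/18) = 45895/9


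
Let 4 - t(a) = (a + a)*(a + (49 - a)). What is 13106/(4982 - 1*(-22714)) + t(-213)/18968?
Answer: 51676981/32833608 ≈ 1.5739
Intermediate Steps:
t(a) = 4 - 98*a (t(a) = 4 - (a + a)*(a + (49 - a)) = 4 - 2*a*49 = 4 - 98*a)
13106/(4982 - 1*(-22714)) + t(-213)/18968 = 13106/(4982 - 1*(-22714)) + (4 - 98*(-213))/18968 = 13106/(4982 + 22714) + (4 + 20874)*(1/18968) = 13106/27696 + 20878*(1/18968) = 13106*(1/27696) + 10439/9484 = 6553/13848 + 10439/9484 = 51676981/32833608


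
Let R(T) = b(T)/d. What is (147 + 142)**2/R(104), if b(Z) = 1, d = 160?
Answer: 13363360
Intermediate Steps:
R(T) = 1/160
(147 + 142)**2/R(104) = (147 + 142)**2/(1/160) = 289**2*160 = 83521*160 = 13363360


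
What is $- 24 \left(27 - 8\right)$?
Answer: $-456$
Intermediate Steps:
$- 24 \left(27 - 8\right) = \left(-24\right) 19 = -456$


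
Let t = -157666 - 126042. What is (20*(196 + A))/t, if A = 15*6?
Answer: -1430/70927 ≈ -0.020162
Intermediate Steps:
A = 90
t = -283708
(20*(196 + A))/t = (20*(196 + 90))/(-283708) = (20*286)*(-1/283708) = 5720*(-1/283708) = -1430/70927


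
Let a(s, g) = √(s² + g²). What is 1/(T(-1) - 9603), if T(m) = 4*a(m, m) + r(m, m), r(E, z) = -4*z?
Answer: -9599/92140769 - 4*√2/92140769 ≈ -0.00010424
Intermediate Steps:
a(s, g) = √(g² + s²)
T(m) = -4*m + 4*√2*√(m²) (T(m) = 4*√(m² + m²) - 4*m = 4*√(2*m²) - 4*m = 4*(√2*√(m²)) - 4*m = 4*√2*√(m²) - 4*m = -4*m + 4*√2*√(m²))
1/(T(-1) - 9603) = 1/((-4*(-1) + 4*√2*√((-1)²)) - 9603) = 1/((4 + 4*√2*√1) - 9603) = 1/((4 + 4*√2*1) - 9603) = 1/((4 + 4*√2) - 9603) = 1/(-9599 + 4*√2)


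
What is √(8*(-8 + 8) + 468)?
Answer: 6*√13 ≈ 21.633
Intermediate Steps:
√(8*(-8 + 8) + 468) = √(8*0 + 468) = √(0 + 468) = √468 = 6*√13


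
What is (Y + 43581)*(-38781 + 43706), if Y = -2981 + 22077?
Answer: 308684225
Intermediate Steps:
Y = 19096
(Y + 43581)*(-38781 + 43706) = (19096 + 43581)*(-38781 + 43706) = 62677*4925 = 308684225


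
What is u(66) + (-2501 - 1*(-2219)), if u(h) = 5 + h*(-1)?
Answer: -343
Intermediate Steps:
u(h) = 5 - h
u(66) + (-2501 - 1*(-2219)) = (5 - 1*66) + (-2501 - 1*(-2219)) = (5 - 66) + (-2501 + 2219) = -61 - 282 = -343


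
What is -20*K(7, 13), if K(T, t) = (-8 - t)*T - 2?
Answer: 2980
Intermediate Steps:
K(T, t) = -2 + T*(-8 - t) (K(T, t) = T*(-8 - t) - 2 = -2 + T*(-8 - t))
-20*K(7, 13) = -20*(-2 - 8*7 - 1*7*13) = -20*(-2 - 56 - 91) = -20*(-149) = 2980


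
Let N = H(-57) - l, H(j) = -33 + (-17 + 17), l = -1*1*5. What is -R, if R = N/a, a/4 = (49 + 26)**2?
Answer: 7/5625 ≈ 0.0012444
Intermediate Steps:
l = -5 (l = -1*5 = -5)
H(j) = -33 (H(j) = -33 + 0 = -33)
N = -28 (N = -33 - 1*(-5) = -33 + 5 = -28)
a = 22500 (a = 4*(49 + 26)**2 = 4*75**2 = 4*5625 = 22500)
R = -7/5625 (R = -28/22500 = -28*1/22500 = -7/5625 ≈ -0.0012444)
-R = -1*(-7/5625) = 7/5625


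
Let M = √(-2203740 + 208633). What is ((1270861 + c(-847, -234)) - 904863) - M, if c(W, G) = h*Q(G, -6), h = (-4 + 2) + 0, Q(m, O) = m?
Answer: 366466 - I*√1995107 ≈ 3.6647e+5 - 1412.5*I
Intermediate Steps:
h = -2 (h = -2 + 0 = -2)
c(W, G) = -2*G
M = I*√1995107 (M = √(-1995107) = I*√1995107 ≈ 1412.5*I)
((1270861 + c(-847, -234)) - 904863) - M = ((1270861 - 2*(-234)) - 904863) - I*√1995107 = ((1270861 + 468) - 904863) - I*√1995107 = (1271329 - 904863) - I*√1995107 = 366466 - I*√1995107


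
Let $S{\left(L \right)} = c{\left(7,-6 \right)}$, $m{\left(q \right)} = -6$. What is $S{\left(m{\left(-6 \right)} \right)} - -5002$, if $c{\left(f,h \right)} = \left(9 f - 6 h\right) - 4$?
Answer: $5097$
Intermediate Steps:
$c{\left(f,h \right)} = -4 - 6 h + 9 f$ ($c{\left(f,h \right)} = \left(- 6 h + 9 f\right) - 4 = -4 - 6 h + 9 f$)
$S{\left(L \right)} = 95$ ($S{\left(L \right)} = -4 - -36 + 9 \cdot 7 = -4 + 36 + 63 = 95$)
$S{\left(m{\left(-6 \right)} \right)} - -5002 = 95 - -5002 = 95 + 5002 = 5097$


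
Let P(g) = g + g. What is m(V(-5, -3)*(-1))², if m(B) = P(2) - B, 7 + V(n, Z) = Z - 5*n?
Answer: 361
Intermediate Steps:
P(g) = 2*g
V(n, Z) = -7 + Z - 5*n (V(n, Z) = -7 + (Z - 5*n) = -7 + Z - 5*n)
m(B) = 4 - B (m(B) = 2*2 - B = 4 - B)
m(V(-5, -3)*(-1))² = (4 - (-7 - 3 - 5*(-5))*(-1))² = (4 - (-7 - 3 + 25)*(-1))² = (4 - 15*(-1))² = (4 - 1*(-15))² = (4 + 15)² = 19² = 361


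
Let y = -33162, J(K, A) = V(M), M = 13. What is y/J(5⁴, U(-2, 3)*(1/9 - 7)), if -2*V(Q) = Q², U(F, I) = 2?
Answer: 66324/169 ≈ 392.45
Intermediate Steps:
V(Q) = -Q²/2
J(K, A) = -169/2 (J(K, A) = -½*13² = -½*169 = -169/2)
y/J(5⁴, U(-2, 3)*(1/9 - 7)) = -33162/(-169/2) = -33162*(-2/169) = 66324/169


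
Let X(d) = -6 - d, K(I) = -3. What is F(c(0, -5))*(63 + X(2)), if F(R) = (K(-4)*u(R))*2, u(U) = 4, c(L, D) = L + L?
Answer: -1320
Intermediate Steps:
c(L, D) = 2*L
F(R) = -24 (F(R) = -3*4*2 = -12*2 = -24)
F(c(0, -5))*(63 + X(2)) = -24*(63 + (-6 - 1*2)) = -24*(63 + (-6 - 2)) = -24*(63 - 8) = -24*55 = -1320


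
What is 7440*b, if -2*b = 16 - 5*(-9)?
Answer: -226920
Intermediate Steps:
b = -61/2 (b = -(16 - 5*(-9))/2 = -(16 + 45)/2 = -½*61 = -61/2 ≈ -30.500)
7440*b = 7440*(-61/2) = -226920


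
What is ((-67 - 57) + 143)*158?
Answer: 3002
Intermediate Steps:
((-67 - 57) + 143)*158 = (-124 + 143)*158 = 19*158 = 3002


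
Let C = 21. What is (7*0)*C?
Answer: 0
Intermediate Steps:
(7*0)*C = (7*0)*21 = 0*21 = 0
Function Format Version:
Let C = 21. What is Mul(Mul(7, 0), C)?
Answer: 0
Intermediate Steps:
Mul(Mul(7, 0), C) = Mul(Mul(7, 0), 21) = Mul(0, 21) = 0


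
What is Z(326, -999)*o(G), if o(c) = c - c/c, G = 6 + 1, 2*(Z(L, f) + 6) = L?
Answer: 942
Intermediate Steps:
Z(L, f) = -6 + L/2
G = 7
o(c) = -1 + c (o(c) = c - 1*1 = c - 1 = -1 + c)
Z(326, -999)*o(G) = (-6 + (1/2)*326)*(-1 + 7) = (-6 + 163)*6 = 157*6 = 942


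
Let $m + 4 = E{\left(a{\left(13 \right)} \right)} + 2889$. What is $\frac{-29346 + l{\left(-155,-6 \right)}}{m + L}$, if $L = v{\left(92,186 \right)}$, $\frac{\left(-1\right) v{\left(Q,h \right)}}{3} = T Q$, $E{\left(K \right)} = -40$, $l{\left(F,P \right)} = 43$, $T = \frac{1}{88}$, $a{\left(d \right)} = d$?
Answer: $- \frac{644666}{62521} \approx -10.311$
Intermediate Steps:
$T = \frac{1}{88} \approx 0.011364$
$v{\left(Q,h \right)} = - \frac{3 Q}{88}$ ($v{\left(Q,h \right)} = - 3 \frac{Q}{88} = - \frac{3 Q}{88}$)
$L = - \frac{69}{22}$ ($L = \left(- \frac{3}{88}\right) 92 = - \frac{69}{22} \approx -3.1364$)
$m = 2845$ ($m = -4 + \left(-40 + 2889\right) = -4 + 2849 = 2845$)
$\frac{-29346 + l{\left(-155,-6 \right)}}{m + L} = \frac{-29346 + 43}{2845 - \frac{69}{22}} = - \frac{29303}{\frac{62521}{22}} = \left(-29303\right) \frac{22}{62521} = - \frac{644666}{62521}$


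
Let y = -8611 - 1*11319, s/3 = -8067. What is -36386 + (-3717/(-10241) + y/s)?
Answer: -1288242999997/35406063 ≈ -36385.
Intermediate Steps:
s = -24201 (s = 3*(-8067) = -24201)
y = -19930 (y = -8611 - 11319 = -19930)
-36386 + (-3717/(-10241) + y/s) = -36386 + (-3717/(-10241) - 19930/(-24201)) = -36386 + (-3717*(-1/10241) - 19930*(-1/24201)) = -36386 + (531/1463 + 19930/24201) = -36386 + 42008321/35406063 = -1288242999997/35406063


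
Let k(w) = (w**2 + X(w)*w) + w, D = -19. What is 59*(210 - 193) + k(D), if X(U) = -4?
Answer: 1421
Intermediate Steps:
k(w) = w**2 - 3*w (k(w) = (w**2 - 4*w) + w = w**2 - 3*w)
59*(210 - 193) + k(D) = 59*(210 - 193) - 19*(-3 - 19) = 59*17 - 19*(-22) = 1003 + 418 = 1421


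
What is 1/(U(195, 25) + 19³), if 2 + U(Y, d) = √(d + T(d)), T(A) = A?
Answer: 6857/47018399 - 5*√2/47018399 ≈ 0.00014569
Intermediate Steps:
U(Y, d) = -2 + √2*√d (U(Y, d) = -2 + √(d + d) = -2 + √(2*d) = -2 + √2*√d)
1/(U(195, 25) + 19³) = 1/((-2 + √2*√25) + 19³) = 1/((-2 + √2*5) + 6859) = 1/((-2 + 5*√2) + 6859) = 1/(6857 + 5*√2)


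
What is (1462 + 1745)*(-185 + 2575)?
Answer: 7664730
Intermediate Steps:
(1462 + 1745)*(-185 + 2575) = 3207*2390 = 7664730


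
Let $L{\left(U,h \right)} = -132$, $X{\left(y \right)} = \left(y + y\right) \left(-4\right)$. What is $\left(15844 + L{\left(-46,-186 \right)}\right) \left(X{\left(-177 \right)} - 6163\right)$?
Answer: $-74584864$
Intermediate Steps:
$X{\left(y \right)} = - 8 y$ ($X{\left(y \right)} = 2 y \left(-4\right) = - 8 y$)
$\left(15844 + L{\left(-46,-186 \right)}\right) \left(X{\left(-177 \right)} - 6163\right) = \left(15844 - 132\right) \left(\left(-8\right) \left(-177\right) - 6163\right) = 15712 \left(1416 - 6163\right) = 15712 \left(-4747\right) = -74584864$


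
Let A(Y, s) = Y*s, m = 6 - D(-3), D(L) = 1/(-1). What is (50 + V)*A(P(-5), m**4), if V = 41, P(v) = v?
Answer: -1092455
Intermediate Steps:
D(L) = -1
m = 7 (m = 6 - 1*(-1) = 6 + 1 = 7)
(50 + V)*A(P(-5), m**4) = (50 + 41)*(-5*7**4) = 91*(-5*2401) = 91*(-12005) = -1092455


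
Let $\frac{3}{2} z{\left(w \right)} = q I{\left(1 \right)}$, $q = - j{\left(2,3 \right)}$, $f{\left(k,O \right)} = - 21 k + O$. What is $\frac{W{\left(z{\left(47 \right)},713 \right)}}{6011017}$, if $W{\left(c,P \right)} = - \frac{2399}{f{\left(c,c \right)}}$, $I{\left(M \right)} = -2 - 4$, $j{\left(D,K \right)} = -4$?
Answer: $- \frac{2399}{1923525440} \approx -1.2472 \cdot 10^{-6}$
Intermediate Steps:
$f{\left(k,O \right)} = O - 21 k$
$I{\left(M \right)} = -6$ ($I{\left(M \right)} = -2 - 4 = -6$)
$q = 4$ ($q = \left(-1\right) \left(-4\right) = 4$)
$z{\left(w \right)} = -16$ ($z{\left(w \right)} = \frac{2 \cdot 4 \left(-6\right)}{3} = \frac{2}{3} \left(-24\right) = -16$)
$W{\left(c,P \right)} = \frac{2399}{20 c}$ ($W{\left(c,P \right)} = - \frac{2399}{c - 21 c} = - \frac{2399}{\left(-20\right) c} = - 2399 \left(- \frac{1}{20 c}\right) = \frac{2399}{20 c}$)
$\frac{W{\left(z{\left(47 \right)},713 \right)}}{6011017} = \frac{\frac{2399}{20} \frac{1}{-16}}{6011017} = \frac{2399}{20} \left(- \frac{1}{16}\right) \frac{1}{6011017} = \left(- \frac{2399}{320}\right) \frac{1}{6011017} = - \frac{2399}{1923525440}$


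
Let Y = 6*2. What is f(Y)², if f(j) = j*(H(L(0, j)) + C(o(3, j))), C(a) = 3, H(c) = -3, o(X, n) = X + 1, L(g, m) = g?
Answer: 0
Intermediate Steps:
o(X, n) = 1 + X
Y = 12
f(j) = 0 (f(j) = j*(-3 + 3) = j*0 = 0)
f(Y)² = 0² = 0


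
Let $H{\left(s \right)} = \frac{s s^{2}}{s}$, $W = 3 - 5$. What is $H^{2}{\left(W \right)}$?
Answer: $16$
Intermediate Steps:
$W = -2$
$H{\left(s \right)} = s^{2}$ ($H{\left(s \right)} = \frac{s^{3}}{s} = s^{2}$)
$H^{2}{\left(W \right)} = \left(\left(-2\right)^{2}\right)^{2} = 4^{2} = 16$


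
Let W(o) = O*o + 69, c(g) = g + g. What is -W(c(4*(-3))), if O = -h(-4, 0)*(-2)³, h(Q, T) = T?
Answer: -69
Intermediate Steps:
O = 0 (O = -1*0*(-2)³ = 0*(-8) = 0)
c(g) = 2*g
W(o) = 69 (W(o) = 0*o + 69 = 0 + 69 = 69)
-W(c(4*(-3))) = -1*69 = -69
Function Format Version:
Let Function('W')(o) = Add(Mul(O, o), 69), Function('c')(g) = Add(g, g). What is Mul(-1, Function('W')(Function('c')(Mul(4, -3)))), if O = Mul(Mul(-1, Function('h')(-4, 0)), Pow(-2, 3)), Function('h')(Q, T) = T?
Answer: -69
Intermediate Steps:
O = 0 (O = Mul(Mul(-1, 0), Pow(-2, 3)) = Mul(0, -8) = 0)
Function('c')(g) = Mul(2, g)
Function('W')(o) = 69 (Function('W')(o) = Add(Mul(0, o), 69) = Add(0, 69) = 69)
Mul(-1, Function('W')(Function('c')(Mul(4, -3)))) = Mul(-1, 69) = -69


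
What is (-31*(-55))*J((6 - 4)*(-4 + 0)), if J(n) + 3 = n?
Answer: -18755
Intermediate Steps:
J(n) = -3 + n
(-31*(-55))*J((6 - 4)*(-4 + 0)) = (-31*(-55))*(-3 + (6 - 4)*(-4 + 0)) = 1705*(-3 + 2*(-4)) = 1705*(-3 - 8) = 1705*(-11) = -18755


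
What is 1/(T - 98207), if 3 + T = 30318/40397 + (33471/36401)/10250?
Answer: -15072534769250/1480262326379355013 ≈ -1.0182e-5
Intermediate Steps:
T = -33904295620263/15072534769250 (T = -3 + (30318/40397 + (33471/36401)/10250) = -3 + (30318*(1/40397) + (33471*(1/36401))*(1/10250)) = -3 + (30318/40397 + (33471/36401)*(1/10250)) = -3 + (30318/40397 + 33471/373110250) = -3 + 11313308687487/15072534769250 = -33904295620263/15072534769250 ≈ -2.2494)
1/(T - 98207) = 1/(-33904295620263/15072534769250 - 98207) = 1/(-1480262326379355013/15072534769250) = -15072534769250/1480262326379355013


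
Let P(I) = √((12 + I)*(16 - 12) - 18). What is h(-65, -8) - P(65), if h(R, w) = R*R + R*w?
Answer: 4745 - √290 ≈ 4728.0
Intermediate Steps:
h(R, w) = R² + R*w
P(I) = √(30 + 4*I) (P(I) = √((12 + I)*4 - 18) = √((48 + 4*I) - 18) = √(30 + 4*I))
h(-65, -8) - P(65) = -65*(-65 - 8) - √(30 + 4*65) = -65*(-73) - √(30 + 260) = 4745 - √290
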